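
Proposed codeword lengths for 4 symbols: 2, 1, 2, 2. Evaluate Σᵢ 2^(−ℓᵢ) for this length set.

With common denominator 2^2 = 4: Σ 2^(−ℓᵢ) = 1/4 + 2/4 + 1/4 + 1/4 = 5/4 = 1.25.

1.25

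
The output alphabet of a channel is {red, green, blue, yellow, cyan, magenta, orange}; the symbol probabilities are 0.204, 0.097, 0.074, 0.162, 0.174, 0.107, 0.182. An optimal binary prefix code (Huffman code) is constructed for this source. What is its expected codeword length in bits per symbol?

Repeatedly combine the two least-probable nodes; the expected code length is the sum of the merged weights.
merge 37/500 + 97/1000 → 171/1000
merge 107/1000 + 81/500 → 269/1000
merge 171/1000 + 87/500 → 69/200
merge 91/500 + 51/250 → 193/500
merge 269/1000 + 69/200 → 307/500
merge 193/500 + 307/500 → 1
L = 171/1000 + 269/1000 + 69/200 + 193/500 + 307/500 + 1 = 557/200 = 2.785 bits/symbol.

2.785 bits/symbol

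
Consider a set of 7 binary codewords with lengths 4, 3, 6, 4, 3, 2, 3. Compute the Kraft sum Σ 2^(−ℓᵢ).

With common denominator 2^6 = 64: Σ 2^(−ℓᵢ) = 4/64 + 8/64 + 1/64 + 4/64 + 8/64 + 16/64 + 8/64 = 49/64 = 0.765625.

0.765625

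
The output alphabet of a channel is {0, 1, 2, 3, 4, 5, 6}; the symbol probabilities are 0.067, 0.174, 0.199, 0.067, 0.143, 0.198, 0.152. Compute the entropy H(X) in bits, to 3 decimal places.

2.702 bits

H = −Σ pᵢ log₂ pᵢ.
−0.067·log₂(0.067) = 0.2613
−0.174·log₂(0.174) = 0.4390
−0.199·log₂(0.199) = 0.4635
−0.067·log₂(0.067) = 0.2613
−0.143·log₂(0.143) = 0.4012
−0.198·log₂(0.198) = 0.4626
−0.152·log₂(0.152) = 0.4131
Sum ≈ 2.7020 → 2.702 bits.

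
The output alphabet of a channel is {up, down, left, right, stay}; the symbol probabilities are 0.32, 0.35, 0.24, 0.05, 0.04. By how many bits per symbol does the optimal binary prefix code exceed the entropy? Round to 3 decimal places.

0.118 bits

Entropy H = −Σ p log₂ p ≈ 1.9521 bits.
Huffman merges: 1/25+1/20→9/100; 9/100+6/25→33/100; 8/25+33/100→13/20; 7/20+13/20→1. L = 207/100 ≈ 2.0700.
L − H = 2.0700 − 1.9521 = 0.118 bits.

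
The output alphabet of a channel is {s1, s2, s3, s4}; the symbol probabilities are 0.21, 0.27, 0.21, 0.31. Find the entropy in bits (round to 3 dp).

H = −Σ pᵢ log₂ pᵢ.
−0.21·log₂(0.21) = 0.4728
−0.27·log₂(0.27) = 0.5100
−0.21·log₂(0.21) = 0.4728
−0.31·log₂(0.31) = 0.5238
Sum ≈ 1.9795 → 1.979 bits.

1.979 bits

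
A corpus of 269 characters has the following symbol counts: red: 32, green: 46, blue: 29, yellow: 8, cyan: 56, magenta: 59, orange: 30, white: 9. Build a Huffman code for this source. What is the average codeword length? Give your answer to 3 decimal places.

Probabilities are the counts divided by 269.
Repeatedly combine the two least-probable nodes; the expected code length is the sum of the merged weights.
merge 8/269 + 9/269 → 17/269
merge 17/269 + 29/269 → 46/269
merge 30/269 + 32/269 → 62/269
merge 46/269 + 46/269 → 92/269
merge 56/269 + 59/269 → 115/269
merge 62/269 + 92/269 → 154/269
merge 115/269 + 154/269 → 1
L = 17/269 + 46/269 + 62/269 + 92/269 + 115/269 + 154/269 + 1 = 755/269 ≈ 2.807 bits/symbol.

2.807 bits/symbol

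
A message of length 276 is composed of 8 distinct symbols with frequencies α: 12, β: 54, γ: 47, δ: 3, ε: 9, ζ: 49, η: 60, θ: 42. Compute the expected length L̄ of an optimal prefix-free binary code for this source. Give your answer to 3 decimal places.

2.717 bits/symbol

Probabilities are the counts divided by 276.
Repeatedly combine the two least-probable nodes; the expected code length is the sum of the merged weights.
merge 1/92 + 3/92 → 1/23
merge 1/23 + 1/23 → 2/23
merge 2/23 + 7/46 → 11/46
merge 47/276 + 49/276 → 8/23
merge 9/46 + 5/23 → 19/46
merge 11/46 + 8/23 → 27/46
merge 19/46 + 27/46 → 1
L = 1/23 + 2/23 + 11/46 + 8/23 + 19/46 + 27/46 + 1 = 125/46 ≈ 2.717 bits/symbol.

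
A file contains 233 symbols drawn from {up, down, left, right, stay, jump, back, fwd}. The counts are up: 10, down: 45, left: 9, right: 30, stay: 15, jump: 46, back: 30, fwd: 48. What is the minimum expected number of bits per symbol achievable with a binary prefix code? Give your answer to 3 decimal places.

Probabilities are the counts divided by 233.
Repeatedly combine the two least-probable nodes; the expected code length is the sum of the merged weights.
merge 9/233 + 10/233 → 19/233
merge 15/233 + 19/233 → 34/233
merge 30/233 + 30/233 → 60/233
merge 34/233 + 45/233 → 79/233
merge 46/233 + 48/233 → 94/233
merge 60/233 + 79/233 → 139/233
merge 94/233 + 139/233 → 1
L = 19/233 + 34/233 + 60/233 + 79/233 + 94/233 + 139/233 + 1 = 658/233 ≈ 2.824 bits/symbol.

2.824 bits/symbol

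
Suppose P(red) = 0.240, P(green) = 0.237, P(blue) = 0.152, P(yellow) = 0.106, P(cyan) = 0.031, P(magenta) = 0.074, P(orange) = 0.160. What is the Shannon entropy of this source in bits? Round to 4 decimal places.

H = −Σ pᵢ log₂ pᵢ.
−0.240·log₂(0.240) = 0.4941
−0.237·log₂(0.237) = 0.4923
−0.152·log₂(0.152) = 0.4131
−0.106·log₂(0.106) = 0.3432
−0.031·log₂(0.031) = 0.1554
−0.074·log₂(0.074) = 0.2780
−0.160·log₂(0.160) = 0.4230
Sum ≈ 2.5991 → 2.5991 bits.

2.5991 bits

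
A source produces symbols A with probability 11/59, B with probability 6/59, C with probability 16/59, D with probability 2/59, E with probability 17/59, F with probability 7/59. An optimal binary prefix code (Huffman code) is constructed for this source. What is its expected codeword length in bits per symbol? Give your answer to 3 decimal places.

2.390 bits/symbol

Repeatedly combine the two least-probable nodes; the expected code length is the sum of the merged weights.
merge 2/59 + 6/59 → 8/59
merge 7/59 + 8/59 → 15/59
merge 11/59 + 15/59 → 26/59
merge 16/59 + 17/59 → 33/59
merge 26/59 + 33/59 → 1
L = 8/59 + 15/59 + 26/59 + 33/59 + 1 = 141/59 ≈ 2.390 bits/symbol.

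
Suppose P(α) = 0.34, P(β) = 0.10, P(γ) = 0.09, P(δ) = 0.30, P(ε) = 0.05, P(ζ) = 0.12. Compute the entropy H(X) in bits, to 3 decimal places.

2.278 bits

H = −Σ pᵢ log₂ pᵢ.
−0.34·log₂(0.34) = 0.5292
−0.10·log₂(0.10) = 0.3322
−0.09·log₂(0.09) = 0.3127
−0.30·log₂(0.30) = 0.5211
−0.05·log₂(0.05) = 0.2161
−0.12·log₂(0.12) = 0.3671
Sum ≈ 2.2783 → 2.278 bits.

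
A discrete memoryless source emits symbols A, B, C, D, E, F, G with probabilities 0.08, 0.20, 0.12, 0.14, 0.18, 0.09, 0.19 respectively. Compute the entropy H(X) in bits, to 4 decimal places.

H = −Σ pᵢ log₂ pᵢ.
−0.08·log₂(0.08) = 0.2915
−0.20·log₂(0.20) = 0.4644
−0.12·log₂(0.12) = 0.3671
−0.14·log₂(0.14) = 0.3971
−0.18·log₂(0.18) = 0.4453
−0.09·log₂(0.09) = 0.3127
−0.19·log₂(0.19) = 0.4552
Sum ≈ 2.7333 → 2.7333 bits.

2.7333 bits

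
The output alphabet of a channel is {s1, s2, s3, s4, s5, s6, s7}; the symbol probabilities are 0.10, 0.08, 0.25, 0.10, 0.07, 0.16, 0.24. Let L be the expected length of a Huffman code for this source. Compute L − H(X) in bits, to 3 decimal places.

0.018 bits

Entropy H = −Σ p log₂ p ≈ 2.6416 bits.
Huffman merges: 7/100+2/25→3/20; 1/10+1/10→1/5; 3/20+4/25→31/100; 1/5+6/25→11/25; 1/4+31/100→14/25; 11/25+14/25→1. L = 133/50 ≈ 2.6600.
L − H = 2.6600 − 2.6416 = 0.018 bits.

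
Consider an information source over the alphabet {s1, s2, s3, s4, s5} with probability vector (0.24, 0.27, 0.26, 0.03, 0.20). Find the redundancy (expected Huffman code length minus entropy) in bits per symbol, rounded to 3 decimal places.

Entropy H = −Σ p log₂ p ≈ 2.1256 bits.
Huffman merges: 3/100+1/5→23/100; 23/100+6/25→47/100; 13/50+27/100→53/100; 47/100+53/100→1. L = 223/100 ≈ 2.2300.
L − H = 2.2300 − 2.1256 = 0.104 bits.

0.104 bits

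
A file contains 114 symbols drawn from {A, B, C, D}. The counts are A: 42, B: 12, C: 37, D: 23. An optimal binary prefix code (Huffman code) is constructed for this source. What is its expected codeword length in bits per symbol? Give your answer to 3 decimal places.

Probabilities are the counts divided by 114.
Repeatedly combine the two least-probable nodes; the expected code length is the sum of the merged weights.
merge 2/19 + 23/114 → 35/114
merge 35/114 + 37/114 → 12/19
merge 7/19 + 12/19 → 1
L = 35/114 + 12/19 + 1 = 221/114 ≈ 1.939 bits/symbol.

1.939 bits/symbol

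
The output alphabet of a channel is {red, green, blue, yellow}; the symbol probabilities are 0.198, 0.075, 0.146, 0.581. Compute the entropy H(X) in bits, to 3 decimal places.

H = −Σ pᵢ log₂ pᵢ.
−0.198·log₂(0.198) = 0.4626
−0.075·log₂(0.075) = 0.2803
−0.146·log₂(0.146) = 0.4053
−0.581·log₂(0.581) = 0.4551
Sum ≈ 1.6033 → 1.603 bits.

1.603 bits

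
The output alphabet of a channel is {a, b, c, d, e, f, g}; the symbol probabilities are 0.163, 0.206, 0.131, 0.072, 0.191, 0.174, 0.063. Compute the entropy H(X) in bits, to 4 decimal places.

2.7000 bits

H = −Σ pᵢ log₂ pᵢ.
−0.163·log₂(0.163) = 0.4266
−0.206·log₂(0.206) = 0.4695
−0.131·log₂(0.131) = 0.3841
−0.072·log₂(0.072) = 0.2733
−0.191·log₂(0.191) = 0.4562
−0.174·log₂(0.174) = 0.4390
−0.063·log₂(0.063) = 0.2513
Sum ≈ 2.7000 → 2.7000 bits.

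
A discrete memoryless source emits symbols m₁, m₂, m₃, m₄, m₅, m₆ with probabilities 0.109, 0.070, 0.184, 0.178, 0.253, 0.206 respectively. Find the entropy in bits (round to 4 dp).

2.4809 bits

H = −Σ pᵢ log₂ pᵢ.
−0.109·log₂(0.109) = 0.3485
−0.070·log₂(0.070) = 0.2686
−0.184·log₂(0.184) = 0.4494
−0.178·log₂(0.178) = 0.4432
−0.253·log₂(0.253) = 0.5016
−0.206·log₂(0.206) = 0.4695
Sum ≈ 2.4809 → 2.4809 bits.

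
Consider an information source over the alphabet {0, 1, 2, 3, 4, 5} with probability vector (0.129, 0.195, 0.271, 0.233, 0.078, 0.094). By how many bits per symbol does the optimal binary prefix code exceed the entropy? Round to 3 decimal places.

0.024 bits

Entropy H = −Σ p log₂ p ≈ 2.4489 bits.
Huffman merges: 39/500+47/500→43/250; 129/1000+43/250→301/1000; 39/200+233/1000→107/250; 271/1000+301/1000→143/250; 107/250+143/250→1. L = 2473/1000 ≈ 2.4730.
L − H = 2.4730 − 2.4489 = 0.024 bits.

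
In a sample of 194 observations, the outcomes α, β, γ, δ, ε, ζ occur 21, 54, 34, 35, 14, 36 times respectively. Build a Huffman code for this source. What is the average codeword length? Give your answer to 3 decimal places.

Probabilities are the counts divided by 194.
Repeatedly combine the two least-probable nodes; the expected code length is the sum of the merged weights.
merge 7/97 + 21/194 → 35/194
merge 17/97 + 35/194 → 69/194
merge 35/194 + 18/97 → 71/194
merge 27/97 + 69/194 → 123/194
merge 71/194 + 123/194 → 1
L = 35/194 + 69/194 + 71/194 + 123/194 + 1 = 246/97 ≈ 2.536 bits/symbol.

2.536 bits/symbol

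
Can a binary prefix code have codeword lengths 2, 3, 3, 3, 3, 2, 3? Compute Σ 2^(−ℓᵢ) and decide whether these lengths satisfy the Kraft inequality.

1.125; no

With common denominator 2^3 = 8: Σ 2^(−ℓᵢ) = 2/8 + 1/8 + 1/8 + 1/8 + 1/8 + 2/8 + 1/8 = 9/8 = 1.125.
Kraft's inequality requires Σ ≤ 1; here Σ = 1.125 > 1, so no such prefix code exists.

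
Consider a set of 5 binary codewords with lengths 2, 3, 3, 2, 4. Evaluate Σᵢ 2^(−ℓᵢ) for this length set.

0.8125

With common denominator 2^4 = 16: Σ 2^(−ℓᵢ) = 4/16 + 2/16 + 2/16 + 4/16 + 1/16 = 13/16 = 0.8125.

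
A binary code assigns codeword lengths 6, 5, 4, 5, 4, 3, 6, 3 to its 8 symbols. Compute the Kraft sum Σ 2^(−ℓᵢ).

0.46875

With common denominator 2^6 = 64: Σ 2^(−ℓᵢ) = 1/64 + 2/64 + 4/64 + 2/64 + 4/64 + 8/64 + 1/64 + 8/64 = 30/64 = 0.46875.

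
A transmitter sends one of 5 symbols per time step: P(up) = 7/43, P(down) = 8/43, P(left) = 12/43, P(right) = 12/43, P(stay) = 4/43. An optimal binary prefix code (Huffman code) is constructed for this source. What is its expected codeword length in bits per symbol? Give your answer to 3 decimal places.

Repeatedly combine the two least-probable nodes; the expected code length is the sum of the merged weights.
merge 4/43 + 7/43 → 11/43
merge 8/43 + 11/43 → 19/43
merge 12/43 + 12/43 → 24/43
merge 19/43 + 24/43 → 1
L = 11/43 + 19/43 + 24/43 + 1 = 97/43 ≈ 2.256 bits/symbol.

2.256 bits/symbol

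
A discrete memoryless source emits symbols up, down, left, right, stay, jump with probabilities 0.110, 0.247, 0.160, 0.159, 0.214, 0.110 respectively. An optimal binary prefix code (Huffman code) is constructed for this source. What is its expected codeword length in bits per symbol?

2.539 bits/symbol

Repeatedly combine the two least-probable nodes; the expected code length is the sum of the merged weights.
merge 11/100 + 11/100 → 11/50
merge 159/1000 + 4/25 → 319/1000
merge 107/500 + 11/50 → 217/500
merge 247/1000 + 319/1000 → 283/500
merge 217/500 + 283/500 → 1
L = 11/50 + 319/1000 + 217/500 + 283/500 + 1 = 2539/1000 = 2.539 bits/symbol.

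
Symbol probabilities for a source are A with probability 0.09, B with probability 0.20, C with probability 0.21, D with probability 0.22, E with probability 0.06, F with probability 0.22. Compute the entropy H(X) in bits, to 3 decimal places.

2.455 bits

H = −Σ pᵢ log₂ pᵢ.
−0.09·log₂(0.09) = 0.3127
−0.20·log₂(0.20) = 0.4644
−0.21·log₂(0.21) = 0.4728
−0.22·log₂(0.22) = 0.4806
−0.06·log₂(0.06) = 0.2435
−0.22·log₂(0.22) = 0.4806
Sum ≈ 2.4545 → 2.455 bits.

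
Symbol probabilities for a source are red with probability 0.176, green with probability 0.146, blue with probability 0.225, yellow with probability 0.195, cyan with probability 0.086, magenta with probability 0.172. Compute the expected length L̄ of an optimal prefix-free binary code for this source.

Repeatedly combine the two least-probable nodes; the expected code length is the sum of the merged weights.
merge 43/500 + 73/500 → 29/125
merge 43/250 + 22/125 → 87/250
merge 39/200 + 9/40 → 21/50
merge 29/125 + 87/250 → 29/50
merge 21/50 + 29/50 → 1
L = 29/125 + 87/250 + 21/50 + 29/50 + 1 = 129/50 = 2.58 bits/symbol.

2.58 bits/symbol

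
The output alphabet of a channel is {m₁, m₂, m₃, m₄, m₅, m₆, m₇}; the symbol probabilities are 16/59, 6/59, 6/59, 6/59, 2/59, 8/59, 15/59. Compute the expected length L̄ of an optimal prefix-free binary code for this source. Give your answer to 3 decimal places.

2.610 bits/symbol

Repeatedly combine the two least-probable nodes; the expected code length is the sum of the merged weights.
merge 2/59 + 6/59 → 8/59
merge 6/59 + 6/59 → 12/59
merge 8/59 + 8/59 → 16/59
merge 12/59 + 15/59 → 27/59
merge 16/59 + 16/59 → 32/59
merge 27/59 + 32/59 → 1
L = 8/59 + 12/59 + 16/59 + 27/59 + 32/59 + 1 = 154/59 ≈ 2.610 bits/symbol.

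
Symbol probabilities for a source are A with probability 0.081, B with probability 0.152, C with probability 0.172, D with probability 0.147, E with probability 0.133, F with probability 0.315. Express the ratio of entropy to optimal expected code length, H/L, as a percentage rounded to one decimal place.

Entropy H = −Σ p log₂ p ≈ 2.4623 bits.
Huffman merges: 81/1000+133/1000→107/500; 147/1000+19/125→299/1000; 43/250+107/500→193/500; 299/1000+63/200→307/500; 193/500+307/500→1. L = 2513/1000 ≈ 2.5130.
Efficiency = H/L = 2.4623/2.5130 = 98.0%.

98.0%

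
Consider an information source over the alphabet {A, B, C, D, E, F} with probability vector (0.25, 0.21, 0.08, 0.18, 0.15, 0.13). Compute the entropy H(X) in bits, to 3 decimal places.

H = −Σ pᵢ log₂ pᵢ.
−0.25·log₂(0.25) = 0.5000
−0.21·log₂(0.21) = 0.4728
−0.08·log₂(0.08) = 0.2915
−0.18·log₂(0.18) = 0.4453
−0.15·log₂(0.15) = 0.4105
−0.13·log₂(0.13) = 0.3826
Sum ≈ 2.5028 → 2.503 bits.

2.503 bits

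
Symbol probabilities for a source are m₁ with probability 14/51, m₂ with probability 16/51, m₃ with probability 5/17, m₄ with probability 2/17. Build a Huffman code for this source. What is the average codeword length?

2 bits/symbol

Repeatedly combine the two least-probable nodes; the expected code length is the sum of the merged weights.
merge 2/17 + 14/51 → 20/51
merge 5/17 + 16/51 → 31/51
merge 20/51 + 31/51 → 1
L = 20/51 + 31/51 + 1 = 2 bits/symbol.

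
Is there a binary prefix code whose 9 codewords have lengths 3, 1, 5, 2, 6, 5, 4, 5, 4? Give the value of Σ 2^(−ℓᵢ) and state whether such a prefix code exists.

With common denominator 2^6 = 64: Σ 2^(−ℓᵢ) = 8/64 + 32/64 + 2/64 + 16/64 + 1/64 + 2/64 + 4/64 + 2/64 + 4/64 = 71/64 = 1.109375.
Kraft's inequality requires Σ ≤ 1; here Σ = 1.109375 > 1, so no such prefix code exists.

1.109375; no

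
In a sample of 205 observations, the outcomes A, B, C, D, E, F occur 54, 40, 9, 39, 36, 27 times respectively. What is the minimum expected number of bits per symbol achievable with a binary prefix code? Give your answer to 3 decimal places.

2.527 bits/symbol

Probabilities are the counts divided by 205.
Repeatedly combine the two least-probable nodes; the expected code length is the sum of the merged weights.
merge 9/205 + 27/205 → 36/205
merge 36/205 + 36/205 → 72/205
merge 39/205 + 8/41 → 79/205
merge 54/205 + 72/205 → 126/205
merge 79/205 + 126/205 → 1
L = 36/205 + 72/205 + 79/205 + 126/205 + 1 = 518/205 ≈ 2.527 bits/symbol.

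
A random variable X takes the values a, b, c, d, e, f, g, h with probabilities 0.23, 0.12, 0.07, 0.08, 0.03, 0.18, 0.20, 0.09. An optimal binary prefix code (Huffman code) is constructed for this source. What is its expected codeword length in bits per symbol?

2.84 bits/symbol

Repeatedly combine the two least-probable nodes; the expected code length is the sum of the merged weights.
merge 3/100 + 7/100 → 1/10
merge 2/25 + 9/100 → 17/100
merge 1/10 + 3/25 → 11/50
merge 17/100 + 9/50 → 7/20
merge 1/5 + 11/50 → 21/50
merge 23/100 + 7/20 → 29/50
merge 21/50 + 29/50 → 1
L = 1/10 + 17/100 + 11/50 + 7/20 + 21/50 + 29/50 + 1 = 71/25 = 2.84 bits/symbol.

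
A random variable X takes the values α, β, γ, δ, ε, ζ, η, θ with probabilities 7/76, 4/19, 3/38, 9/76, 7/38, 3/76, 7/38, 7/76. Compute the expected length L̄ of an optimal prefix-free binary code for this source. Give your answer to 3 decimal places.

2.908 bits/symbol

Repeatedly combine the two least-probable nodes; the expected code length is the sum of the merged weights.
merge 3/76 + 3/38 → 9/76
merge 7/76 + 7/76 → 7/38
merge 9/76 + 9/76 → 9/38
merge 7/38 + 7/38 → 7/19
merge 7/38 + 4/19 → 15/38
merge 9/38 + 7/19 → 23/38
merge 15/38 + 23/38 → 1
L = 9/76 + 7/38 + 9/38 + 7/19 + 15/38 + 23/38 + 1 = 221/76 ≈ 2.908 bits/symbol.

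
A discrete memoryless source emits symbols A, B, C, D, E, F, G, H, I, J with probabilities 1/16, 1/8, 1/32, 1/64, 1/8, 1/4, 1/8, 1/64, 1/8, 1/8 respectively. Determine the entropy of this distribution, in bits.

Each probability is a power of 1/2, so log₂(1/p) is an integer.
H = Σ p·log₂(1/p) = 1/16·4 + 1/8·3 + 1/32·5 + 1/64·6 + 1/8·3 + 1/4·2 + 1/8·3 + 1/64·6 + 1/8·3 + 1/8·3 = 2.96875 bits.

2.96875 bits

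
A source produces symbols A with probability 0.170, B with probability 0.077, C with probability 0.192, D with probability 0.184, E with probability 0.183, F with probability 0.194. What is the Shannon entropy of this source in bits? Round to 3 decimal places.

2.533 bits

H = −Σ pᵢ log₂ pᵢ.
−0.170·log₂(0.170) = 0.4346
−0.077·log₂(0.077) = 0.2848
−0.192·log₂(0.192) = 0.4571
−0.184·log₂(0.184) = 0.4494
−0.183·log₂(0.183) = 0.4484
−0.194·log₂(0.194) = 0.4590
Sum ≈ 2.5332 → 2.533 bits.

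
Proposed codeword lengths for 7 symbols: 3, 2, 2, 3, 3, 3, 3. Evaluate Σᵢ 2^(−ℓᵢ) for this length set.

1.125

With common denominator 2^3 = 8: Σ 2^(−ℓᵢ) = 1/8 + 2/8 + 2/8 + 1/8 + 1/8 + 1/8 + 1/8 = 9/8 = 1.125.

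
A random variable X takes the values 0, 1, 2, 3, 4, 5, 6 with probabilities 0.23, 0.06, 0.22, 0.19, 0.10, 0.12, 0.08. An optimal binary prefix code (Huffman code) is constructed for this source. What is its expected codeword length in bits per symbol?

Repeatedly combine the two least-probable nodes; the expected code length is the sum of the merged weights.
merge 3/50 + 2/25 → 7/50
merge 1/10 + 3/25 → 11/50
merge 7/50 + 19/100 → 33/100
merge 11/50 + 11/50 → 11/25
merge 23/100 + 33/100 → 14/25
merge 11/25 + 14/25 → 1
L = 7/50 + 11/50 + 33/100 + 11/25 + 14/25 + 1 = 269/100 = 2.69 bits/symbol.

2.69 bits/symbol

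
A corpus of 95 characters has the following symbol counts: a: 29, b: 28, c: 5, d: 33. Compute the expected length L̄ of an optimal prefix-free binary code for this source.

Probabilities are the counts divided by 95.
Repeatedly combine the two least-probable nodes; the expected code length is the sum of the merged weights.
merge 1/19 + 28/95 → 33/95
merge 29/95 + 33/95 → 62/95
merge 33/95 + 62/95 → 1
L = 33/95 + 62/95 + 1 = 2 bits/symbol.

2 bits/symbol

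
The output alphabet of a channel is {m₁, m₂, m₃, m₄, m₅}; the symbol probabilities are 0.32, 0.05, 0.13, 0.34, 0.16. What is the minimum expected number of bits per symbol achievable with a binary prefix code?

2.18 bits/symbol

Repeatedly combine the two least-probable nodes; the expected code length is the sum of the merged weights.
merge 1/20 + 13/100 → 9/50
merge 4/25 + 9/50 → 17/50
merge 8/25 + 17/50 → 33/50
merge 17/50 + 33/50 → 1
L = 9/50 + 17/50 + 33/50 + 1 = 109/50 = 2.18 bits/symbol.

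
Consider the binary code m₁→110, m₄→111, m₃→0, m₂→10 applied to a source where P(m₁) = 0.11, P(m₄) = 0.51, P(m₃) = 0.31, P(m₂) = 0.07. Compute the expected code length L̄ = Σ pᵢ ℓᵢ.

2.31 bits/symbol

L̄ = Σ pᵢ·ℓᵢ = 0.11·3 + 0.51·3 + 0.31·1 + 0.07·2 = 2.31 bits/symbol.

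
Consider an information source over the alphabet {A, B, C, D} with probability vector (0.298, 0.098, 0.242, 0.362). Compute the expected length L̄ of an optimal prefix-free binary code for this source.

1.978 bits/symbol

Repeatedly combine the two least-probable nodes; the expected code length is the sum of the merged weights.
merge 49/500 + 121/500 → 17/50
merge 149/500 + 17/50 → 319/500
merge 181/500 + 319/500 → 1
L = 17/50 + 319/500 + 1 = 989/500 = 1.978 bits/symbol.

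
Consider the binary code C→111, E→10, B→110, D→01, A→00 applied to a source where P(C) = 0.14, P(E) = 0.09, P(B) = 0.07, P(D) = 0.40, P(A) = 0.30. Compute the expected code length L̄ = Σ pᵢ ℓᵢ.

2.21 bits/symbol

L̄ = Σ pᵢ·ℓᵢ = 0.14·3 + 0.09·2 + 0.07·3 + 0.40·2 + 0.30·2 = 2.21 bits/symbol.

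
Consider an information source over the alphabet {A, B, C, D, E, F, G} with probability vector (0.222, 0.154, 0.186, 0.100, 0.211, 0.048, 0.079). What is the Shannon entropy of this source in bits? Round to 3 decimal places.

2.654 bits

H = −Σ pᵢ log₂ pᵢ.
−0.222·log₂(0.222) = 0.4820
−0.154·log₂(0.154) = 0.4156
−0.186·log₂(0.186) = 0.4514
−0.100·log₂(0.100) = 0.3322
−0.211·log₂(0.211) = 0.4736
−0.048·log₂(0.048) = 0.2103
−0.079·log₂(0.079) = 0.2893
Sum ≈ 2.6544 → 2.654 bits.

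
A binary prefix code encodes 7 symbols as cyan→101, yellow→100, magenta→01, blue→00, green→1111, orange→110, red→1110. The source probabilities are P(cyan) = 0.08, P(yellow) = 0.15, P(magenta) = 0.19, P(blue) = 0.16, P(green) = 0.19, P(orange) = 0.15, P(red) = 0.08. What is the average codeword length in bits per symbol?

L̄ = Σ pᵢ·ℓᵢ = 0.08·3 + 0.15·3 + 0.19·2 + 0.16·2 + 0.19·4 + 0.15·3 + 0.08·4 = 2.92 bits/symbol.

2.92 bits/symbol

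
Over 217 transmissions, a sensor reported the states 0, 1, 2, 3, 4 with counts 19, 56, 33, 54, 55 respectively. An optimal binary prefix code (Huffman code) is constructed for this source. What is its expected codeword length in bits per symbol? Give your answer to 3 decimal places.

2.240 bits/symbol

Probabilities are the counts divided by 217.
Repeatedly combine the two least-probable nodes; the expected code length is the sum of the merged weights.
merge 19/217 + 33/217 → 52/217
merge 52/217 + 54/217 → 106/217
merge 55/217 + 8/31 → 111/217
merge 106/217 + 111/217 → 1
L = 52/217 + 106/217 + 111/217 + 1 = 486/217 ≈ 2.240 bits/symbol.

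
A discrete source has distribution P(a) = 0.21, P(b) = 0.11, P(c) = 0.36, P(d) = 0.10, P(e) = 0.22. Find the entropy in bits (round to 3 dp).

H = −Σ pᵢ log₂ pᵢ.
−0.21·log₂(0.21) = 0.4728
−0.11·log₂(0.11) = 0.3503
−0.36·log₂(0.36) = 0.5306
−0.10·log₂(0.10) = 0.3322
−0.22·log₂(0.22) = 0.4806
Sum ≈ 2.1665 → 2.166 bits.

2.166 bits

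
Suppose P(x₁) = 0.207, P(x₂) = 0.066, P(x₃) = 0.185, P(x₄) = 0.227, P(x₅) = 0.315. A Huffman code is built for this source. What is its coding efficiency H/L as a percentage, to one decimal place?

Entropy H = −Σ p log₂ p ≈ 2.1901 bits.
Huffman merges: 33/500+37/200→251/1000; 207/1000+227/1000→217/500; 251/1000+63/200→283/500; 217/500+283/500→1. L = 2251/1000 ≈ 2.2510.
Efficiency = H/L = 2.1901/2.2510 = 97.3%.

97.3%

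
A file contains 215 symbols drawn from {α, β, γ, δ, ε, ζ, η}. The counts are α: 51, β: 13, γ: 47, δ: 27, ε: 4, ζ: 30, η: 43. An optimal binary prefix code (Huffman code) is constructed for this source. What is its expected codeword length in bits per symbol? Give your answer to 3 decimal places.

Probabilities are the counts divided by 215.
Repeatedly combine the two least-probable nodes; the expected code length is the sum of the merged weights.
merge 4/215 + 13/215 → 17/215
merge 17/215 + 27/215 → 44/215
merge 6/43 + 1/5 → 73/215
merge 44/215 + 47/215 → 91/215
merge 51/215 + 73/215 → 124/215
merge 91/215 + 124/215 → 1
L = 17/215 + 44/215 + 73/215 + 91/215 + 124/215 + 1 = 564/215 ≈ 2.623 bits/symbol.

2.623 bits/symbol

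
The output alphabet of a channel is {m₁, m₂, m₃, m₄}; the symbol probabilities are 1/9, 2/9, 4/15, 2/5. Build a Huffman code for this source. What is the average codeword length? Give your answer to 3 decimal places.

1.933 bits/symbol

Repeatedly combine the two least-probable nodes; the expected code length is the sum of the merged weights.
merge 1/9 + 2/9 → 1/3
merge 4/15 + 1/3 → 3/5
merge 2/5 + 3/5 → 1
L = 1/3 + 3/5 + 1 = 29/15 ≈ 1.933 bits/symbol.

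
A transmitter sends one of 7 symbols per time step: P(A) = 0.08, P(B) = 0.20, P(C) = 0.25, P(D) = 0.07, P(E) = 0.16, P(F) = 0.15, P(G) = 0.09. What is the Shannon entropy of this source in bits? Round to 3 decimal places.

H = −Σ pᵢ log₂ pᵢ.
−0.08·log₂(0.08) = 0.2915
−0.20·log₂(0.20) = 0.4644
−0.25·log₂(0.25) = 0.5000
−0.07·log₂(0.07) = 0.2686
−0.16·log₂(0.16) = 0.4230
−0.15·log₂(0.15) = 0.4105
−0.09·log₂(0.09) = 0.3127
Sum ≈ 2.6707 → 2.671 bits.

2.671 bits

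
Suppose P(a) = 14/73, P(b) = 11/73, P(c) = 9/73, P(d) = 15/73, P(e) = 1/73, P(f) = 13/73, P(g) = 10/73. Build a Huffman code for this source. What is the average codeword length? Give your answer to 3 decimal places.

Repeatedly combine the two least-probable nodes; the expected code length is the sum of the merged weights.
merge 1/73 + 9/73 → 10/73
merge 10/73 + 10/73 → 20/73
merge 11/73 + 13/73 → 24/73
merge 14/73 + 15/73 → 29/73
merge 20/73 + 24/73 → 44/73
merge 29/73 + 44/73 → 1
L = 10/73 + 20/73 + 24/73 + 29/73 + 44/73 + 1 = 200/73 ≈ 2.740 bits/symbol.

2.740 bits/symbol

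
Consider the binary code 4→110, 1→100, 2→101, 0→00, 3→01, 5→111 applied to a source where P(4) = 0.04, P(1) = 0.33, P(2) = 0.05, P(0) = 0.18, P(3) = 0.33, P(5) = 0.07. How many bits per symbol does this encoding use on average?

2.49 bits/symbol

L̄ = Σ pᵢ·ℓᵢ = 0.04·3 + 0.33·3 + 0.05·3 + 0.18·2 + 0.33·2 + 0.07·3 = 2.49 bits/symbol.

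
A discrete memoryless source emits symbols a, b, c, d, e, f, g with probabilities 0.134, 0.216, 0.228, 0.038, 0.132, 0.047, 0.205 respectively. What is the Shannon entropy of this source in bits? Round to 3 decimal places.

H = −Σ pᵢ log₂ pᵢ.
−0.134·log₂(0.134) = 0.3886
−0.216·log₂(0.216) = 0.4776
−0.228·log₂(0.228) = 0.4863
−0.038·log₂(0.038) = 0.1793
−0.132·log₂(0.132) = 0.3856
−0.047·log₂(0.047) = 0.2073
−0.205·log₂(0.205) = 0.4687
Sum ≈ 2.5933 → 2.593 bits.

2.593 bits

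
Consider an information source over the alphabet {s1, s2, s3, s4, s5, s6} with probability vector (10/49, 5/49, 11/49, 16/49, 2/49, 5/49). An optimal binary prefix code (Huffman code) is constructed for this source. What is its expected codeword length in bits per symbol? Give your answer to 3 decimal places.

Repeatedly combine the two least-probable nodes; the expected code length is the sum of the merged weights.
merge 2/49 + 5/49 → 1/7
merge 5/49 + 1/7 → 12/49
merge 10/49 + 11/49 → 3/7
merge 12/49 + 16/49 → 4/7
merge 3/7 + 4/7 → 1
L = 1/7 + 12/49 + 3/7 + 4/7 + 1 = 117/49 ≈ 2.388 bits/symbol.

2.388 bits/symbol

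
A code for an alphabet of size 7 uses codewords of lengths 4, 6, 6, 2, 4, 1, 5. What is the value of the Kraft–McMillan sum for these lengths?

0.9375

With common denominator 2^6 = 64: Σ 2^(−ℓᵢ) = 4/64 + 1/64 + 1/64 + 16/64 + 4/64 + 32/64 + 2/64 = 60/64 = 0.9375.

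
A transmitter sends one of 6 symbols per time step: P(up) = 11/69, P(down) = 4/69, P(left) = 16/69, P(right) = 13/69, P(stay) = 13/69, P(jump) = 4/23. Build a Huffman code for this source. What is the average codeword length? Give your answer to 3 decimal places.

Repeatedly combine the two least-probable nodes; the expected code length is the sum of the merged weights.
merge 4/69 + 11/69 → 5/23
merge 4/23 + 13/69 → 25/69
merge 13/69 + 5/23 → 28/69
merge 16/69 + 25/69 → 41/69
merge 28/69 + 41/69 → 1
L = 5/23 + 25/69 + 28/69 + 41/69 + 1 = 178/69 ≈ 2.580 bits/symbol.

2.580 bits/symbol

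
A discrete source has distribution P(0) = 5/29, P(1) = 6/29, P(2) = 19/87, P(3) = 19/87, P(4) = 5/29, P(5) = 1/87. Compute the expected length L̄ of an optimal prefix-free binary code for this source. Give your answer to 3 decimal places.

Repeatedly combine the two least-probable nodes; the expected code length is the sum of the merged weights.
merge 1/87 + 5/29 → 16/87
merge 5/29 + 16/87 → 31/87
merge 6/29 + 19/87 → 37/87
merge 19/87 + 31/87 → 50/87
merge 37/87 + 50/87 → 1
L = 16/87 + 31/87 + 37/87 + 50/87 + 1 = 221/87 ≈ 2.540 bits/symbol.

2.540 bits/symbol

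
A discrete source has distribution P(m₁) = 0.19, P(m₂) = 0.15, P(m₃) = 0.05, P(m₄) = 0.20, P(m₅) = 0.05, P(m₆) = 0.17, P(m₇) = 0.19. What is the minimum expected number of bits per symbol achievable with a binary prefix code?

2.71 bits/symbol

Repeatedly combine the two least-probable nodes; the expected code length is the sum of the merged weights.
merge 1/20 + 1/20 → 1/10
merge 1/10 + 3/20 → 1/4
merge 17/100 + 19/100 → 9/25
merge 19/100 + 1/5 → 39/100
merge 1/4 + 9/25 → 61/100
merge 39/100 + 61/100 → 1
L = 1/10 + 1/4 + 9/25 + 39/100 + 61/100 + 1 = 271/100 = 2.71 bits/symbol.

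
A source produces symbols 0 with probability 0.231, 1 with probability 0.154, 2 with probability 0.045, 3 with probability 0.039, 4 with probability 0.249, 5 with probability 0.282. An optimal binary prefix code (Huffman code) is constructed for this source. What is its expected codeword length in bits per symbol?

2.322 bits/symbol

Repeatedly combine the two least-probable nodes; the expected code length is the sum of the merged weights.
merge 39/1000 + 9/200 → 21/250
merge 21/250 + 77/500 → 119/500
merge 231/1000 + 119/500 → 469/1000
merge 249/1000 + 141/500 → 531/1000
merge 469/1000 + 531/1000 → 1
L = 21/250 + 119/500 + 469/1000 + 531/1000 + 1 = 1161/500 = 2.322 bits/symbol.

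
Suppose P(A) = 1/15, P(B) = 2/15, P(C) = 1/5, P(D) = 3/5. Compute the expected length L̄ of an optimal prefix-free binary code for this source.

1.6 bits/symbol

Repeatedly combine the two least-probable nodes; the expected code length is the sum of the merged weights.
merge 1/15 + 2/15 → 1/5
merge 1/5 + 1/5 → 2/5
merge 2/5 + 3/5 → 1
L = 1/5 + 2/5 + 1 = 8/5 = 1.6 bits/symbol.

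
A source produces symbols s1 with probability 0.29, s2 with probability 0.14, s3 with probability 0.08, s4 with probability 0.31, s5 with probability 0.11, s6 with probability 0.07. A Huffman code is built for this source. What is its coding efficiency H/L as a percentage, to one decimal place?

97.9%

Entropy H = −Σ p log₂ p ≈ 2.3492 bits.
Huffman merges: 7/100+2/25→3/20; 11/100+7/50→1/4; 3/20+1/4→2/5; 29/100+31/100→3/5; 2/5+3/5→1. L = 12/5 ≈ 2.4000.
Efficiency = H/L = 2.3492/2.4000 = 97.9%.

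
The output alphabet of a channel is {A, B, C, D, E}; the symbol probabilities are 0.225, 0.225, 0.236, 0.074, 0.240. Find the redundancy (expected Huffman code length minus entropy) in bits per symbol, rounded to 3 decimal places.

0.067 bits

Entropy H = −Σ p log₂ p ≈ 2.2321 bits.
Huffman merges: 37/500+9/40→299/1000; 9/40+59/250→461/1000; 6/25+299/1000→539/1000; 461/1000+539/1000→1. L = 2299/1000 ≈ 2.2990.
L − H = 2.2990 − 2.2321 = 0.067 bits.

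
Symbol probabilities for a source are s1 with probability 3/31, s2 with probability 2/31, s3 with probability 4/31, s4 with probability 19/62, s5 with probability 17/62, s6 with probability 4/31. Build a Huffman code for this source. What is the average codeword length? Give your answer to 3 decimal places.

Repeatedly combine the two least-probable nodes; the expected code length is the sum of the merged weights.
merge 2/31 + 3/31 → 5/31
merge 4/31 + 4/31 → 8/31
merge 5/31 + 8/31 → 13/31
merge 17/62 + 19/62 → 18/31
merge 13/31 + 18/31 → 1
L = 5/31 + 8/31 + 13/31 + 18/31 + 1 = 75/31 ≈ 2.419 bits/symbol.

2.419 bits/symbol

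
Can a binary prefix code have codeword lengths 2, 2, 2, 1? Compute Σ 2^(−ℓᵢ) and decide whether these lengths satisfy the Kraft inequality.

With common denominator 2^2 = 4: Σ 2^(−ℓᵢ) = 1/4 + 1/4 + 1/4 + 2/4 = 5/4 = 1.25.
Kraft's inequality requires Σ ≤ 1; here Σ = 1.25 > 1, so no such prefix code exists.

1.25; no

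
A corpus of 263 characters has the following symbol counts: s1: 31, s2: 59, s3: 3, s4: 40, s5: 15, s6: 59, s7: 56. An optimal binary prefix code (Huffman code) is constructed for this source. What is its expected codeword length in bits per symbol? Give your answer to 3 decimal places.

Probabilities are the counts divided by 263.
Repeatedly combine the two least-probable nodes; the expected code length is the sum of the merged weights.
merge 3/263 + 15/263 → 18/263
merge 18/263 + 31/263 → 49/263
merge 40/263 + 49/263 → 89/263
merge 56/263 + 59/263 → 115/263
merge 59/263 + 89/263 → 148/263
merge 115/263 + 148/263 → 1
L = 18/263 + 49/263 + 89/263 + 115/263 + 148/263 + 1 = 682/263 ≈ 2.593 bits/symbol.

2.593 bits/symbol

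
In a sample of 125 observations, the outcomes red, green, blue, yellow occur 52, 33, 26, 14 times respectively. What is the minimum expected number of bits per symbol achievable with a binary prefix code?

Probabilities are the counts divided by 125.
Repeatedly combine the two least-probable nodes; the expected code length is the sum of the merged weights.
merge 14/125 + 26/125 → 8/25
merge 33/125 + 8/25 → 73/125
merge 52/125 + 73/125 → 1
L = 8/25 + 73/125 + 1 = 238/125 = 1.904 bits/symbol.

1.904 bits/symbol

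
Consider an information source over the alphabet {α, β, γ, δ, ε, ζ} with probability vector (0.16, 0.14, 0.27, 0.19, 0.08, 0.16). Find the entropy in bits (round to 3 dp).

H = −Σ pᵢ log₂ pᵢ.
−0.16·log₂(0.16) = 0.4230
−0.14·log₂(0.14) = 0.3971
−0.27·log₂(0.27) = 0.5100
−0.19·log₂(0.19) = 0.4552
−0.08·log₂(0.08) = 0.2915
−0.16·log₂(0.16) = 0.4230
Sum ≈ 2.4999 → 2.500 bits.

2.500 bits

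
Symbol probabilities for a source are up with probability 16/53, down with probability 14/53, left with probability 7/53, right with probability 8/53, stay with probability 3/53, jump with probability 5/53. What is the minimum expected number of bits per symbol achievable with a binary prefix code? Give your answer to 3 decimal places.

Repeatedly combine the two least-probable nodes; the expected code length is the sum of the merged weights.
merge 3/53 + 5/53 → 8/53
merge 7/53 + 8/53 → 15/53
merge 8/53 + 14/53 → 22/53
merge 15/53 + 16/53 → 31/53
merge 22/53 + 31/53 → 1
L = 8/53 + 15/53 + 22/53 + 31/53 + 1 = 129/53 ≈ 2.434 bits/symbol.

2.434 bits/symbol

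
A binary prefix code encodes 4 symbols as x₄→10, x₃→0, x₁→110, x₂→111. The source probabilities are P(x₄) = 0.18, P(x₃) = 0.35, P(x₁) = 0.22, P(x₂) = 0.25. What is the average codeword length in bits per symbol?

L̄ = Σ pᵢ·ℓᵢ = 0.18·2 + 0.35·1 + 0.22·3 + 0.25·3 = 2.12 bits/symbol.

2.12 bits/symbol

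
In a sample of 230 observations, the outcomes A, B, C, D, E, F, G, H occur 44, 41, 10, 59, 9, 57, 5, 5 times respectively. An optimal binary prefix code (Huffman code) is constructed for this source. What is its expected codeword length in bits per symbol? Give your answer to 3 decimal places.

Probabilities are the counts divided by 230.
Repeatedly combine the two least-probable nodes; the expected code length is the sum of the merged weights.
merge 1/46 + 1/46 → 1/23
merge 9/230 + 1/23 → 19/230
merge 1/23 + 19/230 → 29/230
merge 29/230 + 41/230 → 7/23
merge 22/115 + 57/230 → 101/230
merge 59/230 + 7/23 → 129/230
merge 101/230 + 129/230 → 1
L = 1/23 + 19/230 + 29/230 + 7/23 + 101/230 + 129/230 + 1 = 294/115 ≈ 2.557 bits/symbol.

2.557 bits/symbol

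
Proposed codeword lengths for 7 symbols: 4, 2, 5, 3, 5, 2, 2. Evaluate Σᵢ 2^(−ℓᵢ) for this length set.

With common denominator 2^5 = 32: Σ 2^(−ℓᵢ) = 2/32 + 8/32 + 1/32 + 4/32 + 1/32 + 8/32 + 8/32 = 32/32 = 1.

1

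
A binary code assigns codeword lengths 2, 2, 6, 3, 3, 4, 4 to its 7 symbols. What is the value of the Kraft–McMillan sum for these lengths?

With common denominator 2^6 = 64: Σ 2^(−ℓᵢ) = 16/64 + 16/64 + 1/64 + 8/64 + 8/64 + 4/64 + 4/64 = 57/64 = 0.890625.

0.890625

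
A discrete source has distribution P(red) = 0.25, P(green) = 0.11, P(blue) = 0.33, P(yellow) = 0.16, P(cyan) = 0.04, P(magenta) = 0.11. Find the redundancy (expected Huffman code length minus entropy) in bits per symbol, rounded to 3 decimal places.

0.073 bits

Entropy H = −Σ p log₂ p ≈ 2.3372 bits.
Huffman merges: 1/25+11/100→3/20; 11/100+3/20→13/50; 4/25+1/4→41/100; 13/50+33/100→59/100; 41/100+59/100→1. L = 241/100 ≈ 2.4100.
L − H = 2.4100 − 2.3372 = 0.073 bits.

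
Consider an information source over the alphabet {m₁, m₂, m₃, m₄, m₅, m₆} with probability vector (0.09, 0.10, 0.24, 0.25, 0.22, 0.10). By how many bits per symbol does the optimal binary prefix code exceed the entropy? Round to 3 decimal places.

Entropy H = −Σ p log₂ p ≈ 2.4517 bits.
Huffman merges: 9/100+1/10→19/100; 1/10+19/100→29/100; 11/50+6/25→23/50; 1/4+29/100→27/50; 23/50+27/50→1. L = 62/25 ≈ 2.4800.
L − H = 2.4800 − 2.4517 = 0.028 bits.

0.028 bits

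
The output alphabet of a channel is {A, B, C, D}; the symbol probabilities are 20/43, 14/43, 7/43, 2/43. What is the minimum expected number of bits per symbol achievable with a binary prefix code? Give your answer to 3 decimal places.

Repeatedly combine the two least-probable nodes; the expected code length is the sum of the merged weights.
merge 2/43 + 7/43 → 9/43
merge 9/43 + 14/43 → 23/43
merge 20/43 + 23/43 → 1
L = 9/43 + 23/43 + 1 = 75/43 ≈ 1.744 bits/symbol.

1.744 bits/symbol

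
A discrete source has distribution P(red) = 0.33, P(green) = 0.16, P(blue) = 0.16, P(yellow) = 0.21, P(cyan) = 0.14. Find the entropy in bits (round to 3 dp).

H = −Σ pᵢ log₂ pᵢ.
−0.33·log₂(0.33) = 0.5278
−0.16·log₂(0.16) = 0.4230
−0.16·log₂(0.16) = 0.4230
−0.21·log₂(0.21) = 0.4728
−0.14·log₂(0.14) = 0.3971
Sum ≈ 2.2438 → 2.244 bits.

2.244 bits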